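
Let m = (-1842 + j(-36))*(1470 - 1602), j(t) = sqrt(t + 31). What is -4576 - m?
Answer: -247720 + 132*I*sqrt(5) ≈ -2.4772e+5 + 295.16*I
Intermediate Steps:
j(t) = sqrt(31 + t)
m = 243144 - 132*I*sqrt(5) (m = (-1842 + sqrt(31 - 36))*(1470 - 1602) = (-1842 + sqrt(-5))*(-132) = (-1842 + I*sqrt(5))*(-132) = 243144 - 132*I*sqrt(5) ≈ 2.4314e+5 - 295.16*I)
-4576 - m = -4576 - (243144 - 132*I*sqrt(5)) = -4576 + (-243144 + 132*I*sqrt(5)) = -247720 + 132*I*sqrt(5)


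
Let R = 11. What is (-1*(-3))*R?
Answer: 33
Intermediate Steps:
(-1*(-3))*R = -1*(-3)*11 = 3*11 = 33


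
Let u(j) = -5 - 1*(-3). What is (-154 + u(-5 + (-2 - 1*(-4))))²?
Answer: 24336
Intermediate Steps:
u(j) = -2 (u(j) = -5 + 3 = -2)
(-154 + u(-5 + (-2 - 1*(-4))))² = (-154 - 2)² = (-156)² = 24336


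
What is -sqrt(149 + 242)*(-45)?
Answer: 45*sqrt(391) ≈ 889.82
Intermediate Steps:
-sqrt(149 + 242)*(-45) = -sqrt(391)*(-45) = 45*sqrt(391)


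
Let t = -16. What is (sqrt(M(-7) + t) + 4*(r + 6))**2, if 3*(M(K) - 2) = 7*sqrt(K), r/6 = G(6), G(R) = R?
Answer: (504 + sqrt(21)*sqrt(-6 + I*sqrt(7)))**2/9 ≈ 28481.0 + 1292.2*I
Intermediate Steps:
r = 36 (r = 6*6 = 36)
M(K) = 2 + 7*sqrt(K)/3 (M(K) = 2 + (7*sqrt(K))/3 = 2 + 7*sqrt(K)/3)
(sqrt(M(-7) + t) + 4*(r + 6))**2 = (sqrt((2 + 7*sqrt(-7)/3) - 16) + 4*(36 + 6))**2 = (sqrt((2 + 7*(I*sqrt(7))/3) - 16) + 4*42)**2 = (sqrt((2 + 7*I*sqrt(7)/3) - 16) + 168)**2 = (sqrt(-14 + 7*I*sqrt(7)/3) + 168)**2 = (168 + sqrt(-14 + 7*I*sqrt(7)/3))**2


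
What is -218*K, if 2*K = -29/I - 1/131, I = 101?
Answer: 425100/13231 ≈ 32.129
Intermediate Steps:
K = -1950/13231 (K = (-29/101 - 1/131)/2 = (1/2)*(-3900/13231) = -1950/13231 ≈ -0.14738)
-218*K = -218*(-1950/13231) = 425100/13231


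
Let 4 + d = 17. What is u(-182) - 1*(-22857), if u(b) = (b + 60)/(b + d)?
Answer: 3862955/169 ≈ 22858.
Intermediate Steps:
d = 13 (d = -4 + 17 = 13)
u(b) = (60 + b)/(13 + b) (u(b) = (b + 60)/(b + 13) = (60 + b)/(13 + b))
u(-182) - 1*(-22857) = (60 - 182)/(13 - 182) - 1*(-22857) = -122/(-169) + 22857 = -1/169*(-122) + 22857 = 122/169 + 22857 = 3862955/169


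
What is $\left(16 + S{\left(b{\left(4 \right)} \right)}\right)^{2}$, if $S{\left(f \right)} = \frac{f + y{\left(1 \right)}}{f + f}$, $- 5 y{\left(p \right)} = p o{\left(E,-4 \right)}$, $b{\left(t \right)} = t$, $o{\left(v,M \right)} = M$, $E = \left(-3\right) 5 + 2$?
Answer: $\frac{6889}{25} \approx 275.56$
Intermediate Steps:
$E = -13$ ($E = -15 + 2 = -13$)
$y{\left(p \right)} = \frac{4 p}{5}$ ($y{\left(p \right)} = - \frac{p \left(-4\right)}{5} = - \frac{\left(-4\right) p}{5} = \frac{4 p}{5}$)
$S{\left(f \right)} = \frac{\frac{4}{5} + f}{2 f}$ ($S{\left(f \right)} = \frac{f + \frac{4}{5} \cdot 1}{f + f} = \frac{f + \frac{4}{5}}{2 f} = \left(\frac{4}{5} + f\right) \frac{1}{2 f} = \frac{\frac{4}{5} + f}{2 f}$)
$\left(16 + S{\left(b{\left(4 \right)} \right)}\right)^{2} = \left(16 + \frac{4 + 5 \cdot 4}{10 \cdot 4}\right)^{2} = \left(16 + \frac{1}{10} \cdot \frac{1}{4} \left(4 + 20\right)\right)^{2} = \left(16 + \frac{1}{10} \cdot \frac{1}{4} \cdot 24\right)^{2} = \left(16 + \frac{3}{5}\right)^{2} = \left(\frac{83}{5}\right)^{2} = \frac{6889}{25}$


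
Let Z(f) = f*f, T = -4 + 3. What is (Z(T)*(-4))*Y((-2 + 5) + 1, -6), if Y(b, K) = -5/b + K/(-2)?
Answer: -7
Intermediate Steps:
T = -1
Z(f) = f²
Y(b, K) = -5/b - K/2 (Y(b, K) = -5/b + K*(-½) = -5/b - K/2)
(Z(T)*(-4))*Y((-2 + 5) + 1, -6) = ((-1)²*(-4))*(-5/((-2 + 5) + 1) - ½*(-6)) = (1*(-4))*(-5/(3 + 1) + 3) = -4*(-5/4 + 3) = -4*7/4 = -7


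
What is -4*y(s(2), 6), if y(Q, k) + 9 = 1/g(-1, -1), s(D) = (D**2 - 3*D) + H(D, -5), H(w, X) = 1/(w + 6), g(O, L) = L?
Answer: 40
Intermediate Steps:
H(w, X) = 1/(6 + w)
s(D) = D**2 + 1/(6 + D) - 3*D (s(D) = (D**2 - 3*D) + 1/(6 + D) = D**2 + 1/(6 + D) - 3*D)
y(Q, k) = -10 (y(Q, k) = -9 + 1/(-1) = -9 - 1 = -10)
-4*y(s(2), 6) = -4*(-10) = 40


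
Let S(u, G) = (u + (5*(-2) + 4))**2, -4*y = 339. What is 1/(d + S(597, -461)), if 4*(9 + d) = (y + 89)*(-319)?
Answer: 16/5582929 ≈ 2.8659e-6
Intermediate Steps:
y = -339/4 (y = -1/4*339 = -339/4 ≈ -84.750)
S(u, G) = (-6 + u)**2 (S(u, G) = (u + (-10 + 4))**2 = (u - 6)**2 = (-6 + u)**2)
d = -5567/16 (d = -9 + ((-339/4 + 89)*(-319))/4 = -9 + ((17/4)*(-319))/4 = -9 + (1/4)*(-5423/4) = -9 - 5423/16 = -5567/16 ≈ -347.94)
1/(d + S(597, -461)) = 1/(-5567/16 + (-6 + 597)**2) = 1/(-5567/16 + 591**2) = 1/(-5567/16 + 349281) = 1/(5582929/16) = 16/5582929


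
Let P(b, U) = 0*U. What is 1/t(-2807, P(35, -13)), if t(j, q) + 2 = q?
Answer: -½ ≈ -0.50000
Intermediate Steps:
P(b, U) = 0
t(j, q) = -2 + q
1/t(-2807, P(35, -13)) = 1/(-2 + 0) = 1/(-2) = -½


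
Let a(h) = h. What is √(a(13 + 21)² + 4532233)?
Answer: √4533389 ≈ 2129.2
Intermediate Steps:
√(a(13 + 21)² + 4532233) = √((13 + 21)² + 4532233) = √(34² + 4532233) = √(1156 + 4532233) = √4533389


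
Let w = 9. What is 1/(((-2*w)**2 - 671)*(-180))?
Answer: 1/62460 ≈ 1.6010e-5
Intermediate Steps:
1/(((-2*w)**2 - 671)*(-180)) = 1/((-2*9)**2 - 671*(-180)) = -1/180/((-18)**2 - 671) = -1/180/(324 - 671) = -1/180/(-347) = -1/347*(-1/180) = 1/62460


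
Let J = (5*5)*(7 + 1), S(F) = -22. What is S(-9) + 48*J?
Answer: 9578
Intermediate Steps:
J = 200 (J = 25*8 = 200)
S(-9) + 48*J = -22 + 48*200 = -22 + 9600 = 9578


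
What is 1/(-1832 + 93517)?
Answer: 1/91685 ≈ 1.0907e-5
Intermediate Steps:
1/(-1832 + 93517) = 1/91685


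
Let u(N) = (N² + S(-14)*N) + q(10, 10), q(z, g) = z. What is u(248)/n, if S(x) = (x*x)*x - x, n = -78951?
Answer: 615526/78951 ≈ 7.7963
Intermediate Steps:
S(x) = x³ - x (S(x) = x²*x - x = x³ - x)
u(N) = 10 + N² - 2730*N (u(N) = (N² + ((-14)³ - 1*(-14))*N) + 10 = (N² + (-2744 + 14)*N) + 10 = (N² - 2730*N) + 10 = 10 + N² - 2730*N)
u(248)/n = (10 + 248² - 2730*248)/(-78951) = (10 + 61504 - 677040)*(-1/78951) = -615526*(-1/78951) = 615526/78951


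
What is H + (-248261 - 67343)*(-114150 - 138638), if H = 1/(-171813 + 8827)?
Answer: 13003170411520671/162986 ≈ 7.9781e+10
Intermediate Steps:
H = -1/162986 (H = 1/(-162986) = -1/162986 ≈ -6.1355e-6)
H + (-248261 - 67343)*(-114150 - 138638) = -1/162986 + (-248261 - 67343)*(-114150 - 138638) = -1/162986 - 315604*(-252788) = -1/162986 + 79780903952 = 13003170411520671/162986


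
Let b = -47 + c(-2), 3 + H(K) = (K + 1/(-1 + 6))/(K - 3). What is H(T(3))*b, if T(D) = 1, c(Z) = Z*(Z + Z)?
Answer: 702/5 ≈ 140.40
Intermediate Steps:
c(Z) = 2*Z**2 (c(Z) = Z*(2*Z) = 2*Z**2)
H(K) = -3 + (1/5 + K)/(-3 + K) (H(K) = -3 + (K + 1/(-1 + 6))/(K - 3) = -3 + (K + 1/5)/(-3 + K) = -3 + (1/5 + K)/(-3 + K))
b = -39 (b = -47 + 2*(-2)**2 = -47 + 2*4 = -47 + 8 = -39)
H(T(3))*b = (2*(23 - 5*1)/(5*(-3 + 1)))*(-39) = ((2/5)*(23 - 5)/(-2))*(-39) = ((2/5)*(-1/2)*18)*(-39) = -18/5*(-39) = 702/5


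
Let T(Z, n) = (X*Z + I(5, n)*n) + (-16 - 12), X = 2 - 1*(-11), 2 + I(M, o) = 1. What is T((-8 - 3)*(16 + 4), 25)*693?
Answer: -2018709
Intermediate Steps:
I(M, o) = -1 (I(M, o) = -2 + 1 = -1)
X = 13 (X = 2 + 11 = 13)
T(Z, n) = -28 - n + 13*Z (T(Z, n) = (13*Z - n) + (-16 - 12) = (-n + 13*Z) - 28 = -28 - n + 13*Z)
T((-8 - 3)*(16 + 4), 25)*693 = (-28 - 1*25 + 13*((-8 - 3)*(16 + 4)))*693 = (-28 - 25 + 13*(-11*20))*693 = (-28 - 25 + 13*(-220))*693 = (-28 - 25 - 2860)*693 = -2913*693 = -2018709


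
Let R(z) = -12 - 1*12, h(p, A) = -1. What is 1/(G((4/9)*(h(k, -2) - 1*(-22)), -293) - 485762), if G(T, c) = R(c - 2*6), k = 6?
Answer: -1/485786 ≈ -2.0585e-6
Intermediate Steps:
R(z) = -24 (R(z) = -12 - 12 = -24)
G(T, c) = -24
1/(G((4/9)*(h(k, -2) - 1*(-22)), -293) - 485762) = 1/(-24 - 485762) = 1/(-485786) = -1/485786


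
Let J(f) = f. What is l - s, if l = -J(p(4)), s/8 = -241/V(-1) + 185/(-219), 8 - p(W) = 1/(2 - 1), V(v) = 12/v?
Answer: -35239/219 ≈ -160.91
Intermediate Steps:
p(W) = 7 (p(W) = 8 - 1/(2 - 1) = 8 - 1/1 = 8 - 1*1 = 8 - 1 = 7)
s = 33706/219 (s = 8*(-241/(12/(-1)) + 185/(-219)) = 8*(-241/(12*(-1)) + 185*(-1/219)) = 8*(-241/(-12) - 185/219) = 8*(-241*(-1/12) - 185/219) = 8*(241/12 - 185/219) = 8*(16853/876) = 33706/219 ≈ 153.91)
l = -7 (l = -1*7 = -7)
l - s = -7 - 1*33706/219 = -7 - 33706/219 = -35239/219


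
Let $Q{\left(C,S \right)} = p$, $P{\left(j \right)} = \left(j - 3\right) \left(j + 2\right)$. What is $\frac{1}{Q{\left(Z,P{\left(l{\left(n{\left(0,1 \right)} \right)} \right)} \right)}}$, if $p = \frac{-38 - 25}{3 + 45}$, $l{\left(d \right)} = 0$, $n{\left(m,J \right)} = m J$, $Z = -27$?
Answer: $- \frac{16}{21} \approx -0.7619$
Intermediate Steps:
$n{\left(m,J \right)} = J m$
$P{\left(j \right)} = \left(-3 + j\right) \left(2 + j\right)$
$p = - \frac{21}{16}$ ($p = - \frac{63}{48} = \left(-63\right) \frac{1}{48} = - \frac{21}{16} \approx -1.3125$)
$Q{\left(C,S \right)} = - \frac{21}{16}$
$\frac{1}{Q{\left(Z,P{\left(l{\left(n{\left(0,1 \right)} \right)} \right)} \right)}} = \frac{1}{- \frac{21}{16}} = - \frac{16}{21}$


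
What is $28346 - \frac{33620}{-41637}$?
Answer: $\frac{1180276022}{41637} \approx 28347.0$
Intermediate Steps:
$28346 - \frac{33620}{-41637} = 28346 - - \frac{33620}{41637} = 28346 + \frac{33620}{41637} = \frac{1180276022}{41637}$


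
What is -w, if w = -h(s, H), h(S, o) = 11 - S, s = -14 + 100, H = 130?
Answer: -75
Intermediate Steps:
s = 86
w = 75 (w = -(11 - 1*86) = -(11 - 86) = -1*(-75) = 75)
-w = -1*75 = -75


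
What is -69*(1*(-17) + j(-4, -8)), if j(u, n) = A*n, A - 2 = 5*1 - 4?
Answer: 2829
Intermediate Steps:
A = 3 (A = 2 + (5*1 - 4) = 2 + (5 - 4) = 2 + 1 = 3)
j(u, n) = 3*n
-69*(1*(-17) + j(-4, -8)) = -69*(1*(-17) + 3*(-8)) = -69*(-17 - 24) = -69*(-41) = 2829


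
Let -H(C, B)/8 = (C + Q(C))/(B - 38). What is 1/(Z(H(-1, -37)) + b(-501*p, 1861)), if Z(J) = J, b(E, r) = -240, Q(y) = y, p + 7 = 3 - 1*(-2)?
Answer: -75/18016 ≈ -0.0041630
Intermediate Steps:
p = -2 (p = -7 + (3 - 1*(-2)) = -7 + (3 + 2) = -7 + 5 = -2)
H(C, B) = -16*C/(-38 + B) (H(C, B) = -8*(C + C)/(B - 38) = -8*2*C/(-38 + B) = -16*C/(-38 + B))
1/(Z(H(-1, -37)) + b(-501*p, 1861)) = 1/(-16*(-1)/(-38 - 37) - 240) = 1/(-16*(-1)/(-75) - 240) = 1/(-16*(-1)*(-1/75) - 240) = 1/(-16/75 - 240) = 1/(-18016/75) = -75/18016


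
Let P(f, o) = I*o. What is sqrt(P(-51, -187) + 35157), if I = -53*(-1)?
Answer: sqrt(25246) ≈ 158.89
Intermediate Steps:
I = 53
P(f, o) = 53*o
sqrt(P(-51, -187) + 35157) = sqrt(53*(-187) + 35157) = sqrt(-9911 + 35157) = sqrt(25246)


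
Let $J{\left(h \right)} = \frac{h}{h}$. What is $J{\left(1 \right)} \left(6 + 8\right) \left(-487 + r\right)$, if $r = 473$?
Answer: $-196$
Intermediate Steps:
$J{\left(h \right)} = 1$
$J{\left(1 \right)} \left(6 + 8\right) \left(-487 + r\right) = 1 \left(6 + 8\right) \left(-487 + 473\right) = 1 \cdot 14 \left(-14\right) = 14 \left(-14\right) = -196$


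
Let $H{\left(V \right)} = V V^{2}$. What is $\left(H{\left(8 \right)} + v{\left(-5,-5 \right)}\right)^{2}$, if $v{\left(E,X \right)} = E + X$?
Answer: $252004$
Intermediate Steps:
$H{\left(V \right)} = V^{3}$
$\left(H{\left(8 \right)} + v{\left(-5,-5 \right)}\right)^{2} = \left(8^{3} - 10\right)^{2} = \left(512 - 10\right)^{2} = 502^{2} = 252004$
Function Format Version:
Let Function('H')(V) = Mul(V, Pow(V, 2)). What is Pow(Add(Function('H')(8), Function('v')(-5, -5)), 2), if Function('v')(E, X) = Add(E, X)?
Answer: 252004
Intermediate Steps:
Function('H')(V) = Pow(V, 3)
Pow(Add(Function('H')(8), Function('v')(-5, -5)), 2) = Pow(Add(Pow(8, 3), Add(-5, -5)), 2) = Pow(Add(512, -10), 2) = Pow(502, 2) = 252004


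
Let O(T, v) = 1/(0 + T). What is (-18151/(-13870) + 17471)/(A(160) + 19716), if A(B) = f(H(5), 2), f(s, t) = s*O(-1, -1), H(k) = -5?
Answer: 242340921/273530270 ≈ 0.88597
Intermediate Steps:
O(T, v) = 1/T
f(s, t) = -s (f(s, t) = s/(-1) = s*(-1) = -s)
A(B) = 5 (A(B) = -1*(-5) = 5)
(-18151/(-13870) + 17471)/(A(160) + 19716) = (-18151/(-13870) + 17471)/(5 + 19716) = (-18151*(-1/13870) + 17471)/19721 = (18151/13870 + 17471)*(1/19721) = (242340921/13870)*(1/19721) = 242340921/273530270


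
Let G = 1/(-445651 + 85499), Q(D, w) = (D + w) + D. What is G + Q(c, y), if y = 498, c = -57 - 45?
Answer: 105884687/360152 ≈ 294.00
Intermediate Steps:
c = -102
Q(D, w) = w + 2*D
G = -1/360152 (G = 1/(-360152) = -1/360152 ≈ -2.7766e-6)
G + Q(c, y) = -1/360152 + (498 + 2*(-102)) = -1/360152 + (498 - 204) = -1/360152 + 294 = 105884687/360152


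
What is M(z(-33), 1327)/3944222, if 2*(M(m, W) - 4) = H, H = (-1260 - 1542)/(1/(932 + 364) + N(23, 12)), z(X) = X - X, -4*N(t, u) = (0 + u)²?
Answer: 1001158/92008838705 ≈ 1.0881e-5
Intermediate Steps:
N(t, u) = -u²/4 (N(t, u) = -(0 + u)²/4 = -u²/4)
z(X) = 0
H = 3631392/46655 (H = (-1260 - 1542)/(1/(932 + 364) - ¼*12²) = -2802/(1/1296 - ¼*144) = -2802/(1/1296 - 36) = -2802/(-46655/1296) = -2802*(-1296/46655) = 3631392/46655 ≈ 77.835)
M(m, W) = 2002316/46655 (M(m, W) = 4 + (½)*(3631392/46655) = 4 + 1815696/46655 = 2002316/46655)
M(z(-33), 1327)/3944222 = (2002316/46655)/3944222 = (2002316/46655)*(1/3944222) = 1001158/92008838705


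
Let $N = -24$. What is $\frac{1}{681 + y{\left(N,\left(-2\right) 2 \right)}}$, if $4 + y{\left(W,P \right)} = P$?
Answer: $\frac{1}{673} \approx 0.0014859$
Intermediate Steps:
$y{\left(W,P \right)} = -4 + P$
$\frac{1}{681 + y{\left(N,\left(-2\right) 2 \right)}} = \frac{1}{681 - 8} = \frac{1}{673}$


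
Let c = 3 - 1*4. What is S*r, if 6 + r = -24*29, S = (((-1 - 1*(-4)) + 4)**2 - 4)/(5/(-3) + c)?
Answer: 47385/4 ≈ 11846.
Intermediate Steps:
c = -1 (c = 3 - 4 = -1)
S = -135/8 (S = (((-1 - 1*(-4)) + 4)**2 - 4)/(5/(-3) - 1) = (((-1 + 4) + 4)**2 - 4)/(5*(-1/3) - 1) = ((3 + 4)**2 - 4)/(-5/3 - 1) = (7**2 - 4)/(-8/3) = (49 - 4)*(-3/8) = 45*(-3/8) = -135/8 ≈ -16.875)
r = -702 (r = -6 - 24*29 = -6 - 696 = -702)
S*r = -135/8*(-702) = 47385/4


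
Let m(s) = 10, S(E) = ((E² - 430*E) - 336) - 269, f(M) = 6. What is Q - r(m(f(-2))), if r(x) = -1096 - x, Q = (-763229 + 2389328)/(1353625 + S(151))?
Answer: 1451471545/1310891 ≈ 1107.2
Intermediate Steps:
S(E) = -605 + E² - 430*E (S(E) = (-336 + E² - 430*E) - 269 = -605 + E² - 430*E)
Q = 1626099/1310891 (Q = (-763229 + 2389328)/(1353625 + (-605 + 151² - 430*151)) = 1626099/(1353625 + (-605 + 22801 - 64930)) = 1626099/(1353625 - 42734) = 1626099/1310891 ≈ 1.2405)
Q - r(m(f(-2))) = 1626099/1310891 - (-1096 - 1*10) = 1626099/1310891 - (-1096 - 10) = 1626099/1310891 - 1*(-1106) = 1626099/1310891 + 1106 = 1451471545/1310891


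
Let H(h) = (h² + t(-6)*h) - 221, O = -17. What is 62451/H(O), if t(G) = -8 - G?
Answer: 20817/34 ≈ 612.26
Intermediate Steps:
H(h) = -221 + h² - 2*h (H(h) = (h² + (-8 - 1*(-6))*h) - 221 = (h² + (-8 + 6)*h) - 221 = (h² - 2*h) - 221 = -221 + h² - 2*h)
62451/H(O) = 62451/(-221 + (-17)² - 2*(-17)) = 62451/(-221 + 289 + 34) = 62451/102 = 62451*(1/102) = 20817/34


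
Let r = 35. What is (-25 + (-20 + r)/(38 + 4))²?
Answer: 119025/196 ≈ 607.27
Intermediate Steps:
(-25 + (-20 + r)/(38 + 4))² = (-25 + (-20 + 35)/(38 + 4))² = (-25 + 15/42)² = (-25 + 15*(1/42))² = (-25 + 5/14)² = (-345/14)² = 119025/196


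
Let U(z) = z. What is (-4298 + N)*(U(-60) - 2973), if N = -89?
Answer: 13305771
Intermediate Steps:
(-4298 + N)*(U(-60) - 2973) = (-4298 - 89)*(-60 - 2973) = -4387*(-3033) = 13305771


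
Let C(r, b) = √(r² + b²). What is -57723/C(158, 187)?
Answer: -57723*√59933/59933 ≈ -235.78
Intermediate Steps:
C(r, b) = √(b² + r²)
-57723/C(158, 187) = -57723/√(187² + 158²) = -57723/√(34969 + 24964) = -57723*√59933/59933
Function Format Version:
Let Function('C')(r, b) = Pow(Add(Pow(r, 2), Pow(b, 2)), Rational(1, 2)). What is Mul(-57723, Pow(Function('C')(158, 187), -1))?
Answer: Mul(Rational(-57723, 59933), Pow(59933, Rational(1, 2))) ≈ -235.78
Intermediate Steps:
Function('C')(r, b) = Pow(Add(Pow(b, 2), Pow(r, 2)), Rational(1, 2))
Mul(-57723, Pow(Function('C')(158, 187), -1)) = Mul(-57723, Pow(Pow(Add(Pow(187, 2), Pow(158, 2)), Rational(1, 2)), -1)) = Mul(-57723, Pow(Pow(Add(34969, 24964), Rational(1, 2)), -1)) = Mul(-57723, Pow(Pow(59933, Rational(1, 2)), -1)) = Mul(-57723, Mul(Rational(1, 59933), Pow(59933, Rational(1, 2)))) = Mul(Rational(-57723, 59933), Pow(59933, Rational(1, 2)))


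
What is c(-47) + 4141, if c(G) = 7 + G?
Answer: 4101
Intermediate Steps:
c(-47) + 4141 = (7 - 47) + 4141 = -40 + 4141 = 4101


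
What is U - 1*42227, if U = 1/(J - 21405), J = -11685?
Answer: -1397291431/33090 ≈ -42227.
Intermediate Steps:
U = -1/33090 (U = 1/(-11685 - 21405) = 1/(-33090) = -1/33090 ≈ -3.0221e-5)
U - 1*42227 = -1/33090 - 1*42227 = -1/33090 - 42227 = -1397291431/33090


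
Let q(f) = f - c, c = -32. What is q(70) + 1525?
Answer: 1627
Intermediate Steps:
q(f) = 32 + f (q(f) = f - 1*(-32) = f + 32 = 32 + f)
q(70) + 1525 = (32 + 70) + 1525 = 102 + 1525 = 1627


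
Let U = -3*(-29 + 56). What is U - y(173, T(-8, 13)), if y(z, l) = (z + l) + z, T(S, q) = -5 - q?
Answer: -409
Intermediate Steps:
y(z, l) = l + 2*z (y(z, l) = (l + z) + z = l + 2*z)
U = -81 (U = -3*27 = -81)
U - y(173, T(-8, 13)) = -81 - ((-5 - 1*13) + 2*173) = -81 - ((-5 - 13) + 346) = -81 - (-18 + 346) = -81 - 1*328 = -81 - 328 = -409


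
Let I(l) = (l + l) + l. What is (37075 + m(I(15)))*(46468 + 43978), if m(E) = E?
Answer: 3357355520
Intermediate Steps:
I(l) = 3*l (I(l) = 2*l + l = 3*l)
(37075 + m(I(15)))*(46468 + 43978) = (37075 + 3*15)*(46468 + 43978) = (37075 + 45)*90446 = 37120*90446 = 3357355520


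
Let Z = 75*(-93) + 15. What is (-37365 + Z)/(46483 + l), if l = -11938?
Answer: -2955/2303 ≈ -1.2831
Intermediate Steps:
Z = -6960 (Z = -6975 + 15 = -6960)
(-37365 + Z)/(46483 + l) = (-37365 - 6960)/(46483 - 11938) = -44325/34545 = -44325*1/34545 = -2955/2303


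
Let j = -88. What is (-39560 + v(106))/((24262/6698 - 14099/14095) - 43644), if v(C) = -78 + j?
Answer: 104179570085/114447465107 ≈ 0.91028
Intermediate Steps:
v(C) = -166 (v(C) = -78 - 88 = -166)
(-39560 + v(106))/((24262/6698 - 14099/14095) - 43644) = (-39560 - 166)/((24262/6698 - 14099/14095) - 43644) = -39726/((24262*(1/6698) - 14099*1/14095) - 43644) = -39726/((12131/3349 - 14099/14095) - 43644) = -39726/(123768894/47204155 - 43644) = -39726/(-2060054371926/47204155) = -39726*(-47204155/2060054371926) = 104179570085/114447465107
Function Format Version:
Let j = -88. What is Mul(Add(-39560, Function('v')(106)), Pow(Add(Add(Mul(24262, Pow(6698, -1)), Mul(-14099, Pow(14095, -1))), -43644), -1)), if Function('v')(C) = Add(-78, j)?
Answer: Rational(104179570085, 114447465107) ≈ 0.91028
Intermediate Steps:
Function('v')(C) = -166 (Function('v')(C) = Add(-78, -88) = -166)
Mul(Add(-39560, Function('v')(106)), Pow(Add(Add(Mul(24262, Pow(6698, -1)), Mul(-14099, Pow(14095, -1))), -43644), -1)) = Mul(Add(-39560, -166), Pow(Add(Add(Mul(24262, Pow(6698, -1)), Mul(-14099, Pow(14095, -1))), -43644), -1)) = Mul(-39726, Pow(Add(Add(Mul(24262, Rational(1, 6698)), Mul(-14099, Rational(1, 14095))), -43644), -1)) = Mul(-39726, Pow(Add(Add(Rational(12131, 3349), Rational(-14099, 14095)), -43644), -1)) = Mul(-39726, Pow(Add(Rational(123768894, 47204155), -43644), -1)) = Mul(-39726, Pow(Rational(-2060054371926, 47204155), -1)) = Mul(-39726, Rational(-47204155, 2060054371926)) = Rational(104179570085, 114447465107)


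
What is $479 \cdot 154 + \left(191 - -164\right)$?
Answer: $74121$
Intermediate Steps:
$479 \cdot 154 + \left(191 - -164\right) = 73766 + \left(191 + 164\right) = 73766 + 355 = 74121$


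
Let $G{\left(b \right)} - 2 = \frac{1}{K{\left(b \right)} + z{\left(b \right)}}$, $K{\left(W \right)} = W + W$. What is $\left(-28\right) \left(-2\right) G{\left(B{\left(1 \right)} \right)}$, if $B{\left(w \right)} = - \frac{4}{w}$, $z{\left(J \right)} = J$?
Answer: $\frac{322}{3} \approx 107.33$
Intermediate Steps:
$K{\left(W \right)} = 2 W$
$G{\left(b \right)} = 2 + \frac{1}{3 b}$ ($G{\left(b \right)} = 2 + \frac{1}{2 b + b} = 2 + \frac{1}{3 b}$)
$\left(-28\right) \left(-2\right) G{\left(B{\left(1 \right)} \right)} = \left(-28\right) \left(-2\right) \left(2 + \frac{1}{3 \left(- \frac{4}{1}\right)}\right) = 56 \left(2 + \frac{1}{3 \left(\left(-4\right) 1\right)}\right) = 56 \left(2 + \frac{1}{3 \left(-4\right)}\right) = 56 \left(2 + \frac{1}{3} \left(- \frac{1}{4}\right)\right) = 56 \left(2 - \frac{1}{12}\right) = 56 \cdot \frac{23}{12} = \frac{322}{3}$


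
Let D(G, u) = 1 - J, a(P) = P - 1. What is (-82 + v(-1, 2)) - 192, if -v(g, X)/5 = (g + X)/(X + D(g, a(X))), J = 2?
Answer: -279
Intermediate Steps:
a(P) = -1 + P
D(G, u) = -1 (D(G, u) = 1 - 1*2 = 1 - 2 = -1)
v(g, X) = -5*(X + g)/(-1 + X) (v(g, X) = -5*(g + X)/(X - 1) = -5*(X + g)/(-1 + X))
(-82 + v(-1, 2)) - 192 = (-82 + 5*(-1*2 - 1*(-1))/(-1 + 2)) - 192 = (-82 + 5*(-2 + 1)/1) - 192 = (-82 + 5*1*(-1)) - 192 = (-82 - 5) - 192 = -87 - 192 = -279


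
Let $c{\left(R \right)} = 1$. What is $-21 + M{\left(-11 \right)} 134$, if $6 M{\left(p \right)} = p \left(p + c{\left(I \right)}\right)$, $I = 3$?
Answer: $\frac{7307}{3} \approx 2435.7$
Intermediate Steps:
$M{\left(p \right)} = \frac{p \left(1 + p\right)}{6}$ ($M{\left(p \right)} = \frac{p \left(p + 1\right)}{6} = \frac{p \left(1 + p\right)}{6}$)
$-21 + M{\left(-11 \right)} 134 = -21 + \frac{1}{6} \left(-11\right) \left(1 - 11\right) 134 = -21 + \frac{1}{6} \left(-11\right) \left(-10\right) 134 = -21 + \frac{55}{3} \cdot 134 = -21 + \frac{7370}{3} = \frac{7307}{3}$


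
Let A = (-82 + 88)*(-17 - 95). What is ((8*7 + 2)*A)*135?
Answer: -5261760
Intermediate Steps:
A = -672 (A = 6*(-112) = -672)
((8*7 + 2)*A)*135 = ((8*7 + 2)*(-672))*135 = ((56 + 2)*(-672))*135 = (58*(-672))*135 = -38976*135 = -5261760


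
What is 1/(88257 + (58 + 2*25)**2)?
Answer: 1/99921 ≈ 1.0008e-5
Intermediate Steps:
1/(88257 + (58 + 2*25)**2) = 1/(88257 + (58 + 50)**2) = 1/(88257 + 108**2) = 1/(88257 + 11664) = 1/99921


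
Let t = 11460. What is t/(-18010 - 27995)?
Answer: -764/3067 ≈ -0.24910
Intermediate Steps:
t/(-18010 - 27995) = 11460/(-18010 - 27995) = 11460/(-46005) = 11460*(-1/46005) = -764/3067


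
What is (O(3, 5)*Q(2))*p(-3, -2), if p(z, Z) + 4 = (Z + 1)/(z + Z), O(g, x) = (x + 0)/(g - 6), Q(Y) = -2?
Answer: -38/3 ≈ -12.667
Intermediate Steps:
O(g, x) = x/(-6 + g)
p(z, Z) = -4 + (1 + Z)/(Z + z) (p(z, Z) = -4 + (Z + 1)/(z + Z) = -4 + (1 + Z)/(Z + z))
(O(3, 5)*Q(2))*p(-3, -2) = ((5/(-6 + 3))*(-2))*((1 - 4*(-3) - 3*(-2))/(-2 - 3)) = ((5/(-3))*(-2))*((1 + 12 + 6)/(-5)) = ((5*(-⅓))*(-2))*(-⅕*19) = -5/3*(-2)*(-19/5) = (10/3)*(-19/5) = -38/3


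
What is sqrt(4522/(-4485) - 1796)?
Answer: I*sqrt(36147225270)/4485 ≈ 42.391*I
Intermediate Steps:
sqrt(4522/(-4485) - 1796) = sqrt(4522*(-1/4485) - 1796) = sqrt(-4522/4485 - 1796) = sqrt(-8059582/4485) = I*sqrt(36147225270)/4485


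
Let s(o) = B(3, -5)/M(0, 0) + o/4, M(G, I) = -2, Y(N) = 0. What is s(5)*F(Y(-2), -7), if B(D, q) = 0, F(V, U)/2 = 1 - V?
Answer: 5/2 ≈ 2.5000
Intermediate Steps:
F(V, U) = 2 - 2*V (F(V, U) = 2*(1 - V) = 2 - 2*V)
s(o) = o/4 (s(o) = 0/(-2) + o/4 = 0*(-1/2) + o*(1/4) = 0 + o/4 = o/4)
s(5)*F(Y(-2), -7) = ((1/4)*5)*(2 - 2*0) = 5*(2 + 0)/4 = (5/4)*2 = 5/2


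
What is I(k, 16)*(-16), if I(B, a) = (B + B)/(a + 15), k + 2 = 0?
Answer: 64/31 ≈ 2.0645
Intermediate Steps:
k = -2 (k = -2 + 0 = -2)
I(B, a) = 2*B/(15 + a) (I(B, a) = (2*B)/(15 + a) = 2*B/(15 + a))
I(k, 16)*(-16) = (2*(-2)/(15 + 16))*(-16) = (2*(-2)/31)*(-16) = (2*(-2)*(1/31))*(-16) = -4/31*(-16) = 64/31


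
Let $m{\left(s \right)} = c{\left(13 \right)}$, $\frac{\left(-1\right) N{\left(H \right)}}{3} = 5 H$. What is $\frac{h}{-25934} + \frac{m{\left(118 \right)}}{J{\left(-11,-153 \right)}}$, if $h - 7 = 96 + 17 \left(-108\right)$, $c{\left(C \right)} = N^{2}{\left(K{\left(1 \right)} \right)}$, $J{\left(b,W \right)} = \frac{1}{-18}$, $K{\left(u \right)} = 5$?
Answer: $- \frac{2625815767}{25934} \approx -1.0125 \cdot 10^{5}$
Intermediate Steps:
$J{\left(b,W \right)} = - \frac{1}{18}$
$N{\left(H \right)} = - 15 H$ ($N{\left(H \right)} = - 3 \cdot 5 H = - 15 H$)
$c{\left(C \right)} = 5625$ ($c{\left(C \right)} = \left(\left(-15\right) 5\right)^{2} = \left(-75\right)^{2} = 5625$)
$m{\left(s \right)} = 5625$
$h = -1733$ ($h = 7 + \left(96 + 17 \left(-108\right)\right) = 7 + \left(96 - 1836\right) = 7 - 1740 = -1733$)
$\frac{h}{-25934} + \frac{m{\left(118 \right)}}{J{\left(-11,-153 \right)}} = - \frac{1733}{-25934} + \frac{5625}{- \frac{1}{18}} = \left(-1733\right) \left(- \frac{1}{25934}\right) + 5625 \left(-18\right) = \frac{1733}{25934} - 101250 = - \frac{2625815767}{25934}$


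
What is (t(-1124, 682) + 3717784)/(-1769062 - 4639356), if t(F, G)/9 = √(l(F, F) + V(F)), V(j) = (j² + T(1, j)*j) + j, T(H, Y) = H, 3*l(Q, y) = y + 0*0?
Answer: -1858892/3204209 - 3*√2836695/3204209 ≈ -0.58172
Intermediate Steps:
l(Q, y) = y/3 (l(Q, y) = (y + 0*0)/3 = (y + 0)/3 = y/3)
V(j) = j² + 2*j (V(j) = (j² + 1*j) + j = (j² + j) + j = (j + j²) + j = j² + 2*j)
t(F, G) = 9*√(F/3 + F*(2 + F))
(t(-1124, 682) + 3717784)/(-1769062 - 4639356) = (3*√3*√(-1124*(7 + 3*(-1124))) + 3717784)/(-1769062 - 4639356) = (3*√3*√(-1124*(7 - 3372)) + 3717784)/(-6408418) = (3*√3*√(-1124*(-3365)) + 3717784)*(-1/6408418) = (3*√3*√3782260 + 3717784)*(-1/6408418) = (3*√3*(2*√945565) + 3717784)*(-1/6408418) = (6*√2836695 + 3717784)*(-1/6408418) = (3717784 + 6*√2836695)*(-1/6408418) = -1858892/3204209 - 3*√2836695/3204209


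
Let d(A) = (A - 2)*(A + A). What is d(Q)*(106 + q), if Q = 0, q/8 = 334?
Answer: 0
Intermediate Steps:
q = 2672 (q = 8*334 = 2672)
d(A) = 2*A*(-2 + A) (d(A) = (-2 + A)*(2*A) = 2*A*(-2 + A))
d(Q)*(106 + q) = (2*0*(-2 + 0))*(106 + 2672) = (2*0*(-2))*2778 = 0*2778 = 0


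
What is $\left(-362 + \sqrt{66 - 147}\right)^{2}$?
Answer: $130963 - 6516 i \approx 1.3096 \cdot 10^{5} - 6516.0 i$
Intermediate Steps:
$\left(-362 + \sqrt{66 - 147}\right)^{2} = \left(-362 + \sqrt{-81}\right)^{2} = \left(-362 + 9 i\right)^{2}$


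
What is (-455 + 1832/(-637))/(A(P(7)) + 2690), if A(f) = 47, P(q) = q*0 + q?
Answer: -291667/1743469 ≈ -0.16729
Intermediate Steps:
P(q) = q (P(q) = 0 + q = q)
(-455 + 1832/(-637))/(A(P(7)) + 2690) = (-455 + 1832/(-637))/(47 + 2690) = (-455 + 1832*(-1/637))/2737 = (-455 - 1832/637)*(1/2737) = -291667/637*1/2737 = -291667/1743469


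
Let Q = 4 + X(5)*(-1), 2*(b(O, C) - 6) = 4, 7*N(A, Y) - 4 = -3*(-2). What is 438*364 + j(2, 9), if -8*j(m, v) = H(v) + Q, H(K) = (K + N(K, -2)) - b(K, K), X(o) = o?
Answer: 4464091/28 ≈ 1.5943e+5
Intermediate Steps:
N(A, Y) = 10/7 (N(A, Y) = 4/7 + (-3*(-2))/7 = 4/7 + (1/7)*6 = 4/7 + 6/7 = 10/7)
b(O, C) = 8 (b(O, C) = 6 + (1/2)*4 = 6 + 2 = 8)
H(K) = -46/7 + K (H(K) = (K + 10/7) - 1*8 = (10/7 + K) - 8 = -46/7 + K)
Q = -1 (Q = 4 + 5*(-1) = 4 - 5 = -1)
j(m, v) = 53/56 - v/8 (j(m, v) = -((-46/7 + v) - 1)/8 = -(-53/7 + v)/8 = 53/56 - v/8)
438*364 + j(2, 9) = 438*364 + (53/56 - 1/8*9) = 159432 + (53/56 - 9/8) = 159432 - 5/28 = 4464091/28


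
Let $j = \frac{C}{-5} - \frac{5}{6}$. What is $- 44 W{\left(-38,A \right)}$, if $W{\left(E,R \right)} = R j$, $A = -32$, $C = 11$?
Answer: $- \frac{64064}{15} \approx -4270.9$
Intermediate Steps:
$j = - \frac{91}{30}$ ($j = \frac{11}{-5} - \frac{5}{6} = 11 \left(- \frac{1}{5}\right) - \frac{5}{6} = - \frac{11}{5} - \frac{5}{6} = - \frac{91}{30} \approx -3.0333$)
$W{\left(E,R \right)} = - \frac{91 R}{30}$ ($W{\left(E,R \right)} = R \left(- \frac{91}{30}\right) = - \frac{91 R}{30}$)
$- 44 W{\left(-38,A \right)} = - 44 \left(\left(- \frac{91}{30}\right) \left(-32\right)\right) = \left(-44\right) \frac{1456}{15} = - \frac{64064}{15}$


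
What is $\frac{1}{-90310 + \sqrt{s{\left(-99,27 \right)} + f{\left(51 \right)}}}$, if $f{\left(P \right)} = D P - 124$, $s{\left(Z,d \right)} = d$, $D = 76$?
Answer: $- \frac{90310}{8155892321} - \frac{\sqrt{3779}}{8155892321} \approx -1.1081 \cdot 10^{-5}$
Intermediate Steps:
$f{\left(P \right)} = -124 + 76 P$ ($f{\left(P \right)} = 76 P - 124 = -124 + 76 P$)
$\frac{1}{-90310 + \sqrt{s{\left(-99,27 \right)} + f{\left(51 \right)}}} = \frac{1}{-90310 + \sqrt{27 + \left(-124 + 76 \cdot 51\right)}} = \frac{1}{-90310 + \sqrt{27 + \left(-124 + 3876\right)}} = \frac{1}{-90310 + \sqrt{27 + 3752}} = \frac{1}{-90310 + \sqrt{3779}}$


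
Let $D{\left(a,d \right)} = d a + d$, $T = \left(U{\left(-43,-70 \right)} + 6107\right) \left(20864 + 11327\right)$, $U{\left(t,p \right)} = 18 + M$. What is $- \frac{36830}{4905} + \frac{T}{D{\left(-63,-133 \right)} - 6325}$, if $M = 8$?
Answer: $\frac{193662132257}{1884501} \approx 1.0277 \cdot 10^{5}$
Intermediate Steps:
$U{\left(t,p \right)} = 26$ ($U{\left(t,p \right)} = 18 + 8 = 26$)
$T = 197427403$ ($T = \left(26 + 6107\right) \left(20864 + 11327\right) = 6133 \cdot 32191 = 197427403$)
$D{\left(a,d \right)} = d + a d$ ($D{\left(a,d \right)} = a d + d = d + a d$)
$- \frac{36830}{4905} + \frac{T}{D{\left(-63,-133 \right)} - 6325} = - \frac{36830}{4905} + \frac{197427403}{- 133 \left(1 - 63\right) - 6325} = \left(-36830\right) \frac{1}{4905} + \frac{197427403}{\left(-133\right) \left(-62\right) - 6325} = - \frac{7366}{981} + \frac{197427403}{8246 - 6325} = - \frac{7366}{981} + \frac{197427403}{1921} = \frac{193662132257}{1884501}$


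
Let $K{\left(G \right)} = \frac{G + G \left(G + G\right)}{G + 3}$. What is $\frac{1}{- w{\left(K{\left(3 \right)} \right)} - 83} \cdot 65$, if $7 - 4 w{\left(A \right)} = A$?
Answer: $- \frac{520}{671} \approx -0.77496$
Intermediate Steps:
$K{\left(G \right)} = \frac{G + 2 G^{2}}{3 + G}$ ($K{\left(G \right)} = \frac{G + G 2 G}{3 + G} = \frac{G + 2 G^{2}}{3 + G}$)
$w{\left(A \right)} = \frac{7}{4} - \frac{A}{4}$
$\frac{1}{- w{\left(K{\left(3 \right)} \right)} - 83} \cdot 65 = \frac{1}{- (\frac{7}{4} - \frac{3 \frac{1}{3 + 3} \left(1 + 2 \cdot 3\right)}{4}) - 83} \cdot 65 = \frac{1}{- (\frac{7}{4} - \frac{3 \cdot \frac{1}{6} \left(1 + 6\right)}{4}) - 83} \cdot 65 = \frac{1}{- (\frac{7}{4} - \frac{3 \cdot \frac{1}{6} \cdot 7}{4}) - 83} \cdot 65 = \frac{1}{- (\frac{7}{4} - \frac{7}{8}) - 83} \cdot 65 = \frac{1}{\left(-1\right) \frac{7}{8} - 83} \cdot 65 = \frac{1}{- \frac{7}{8} - 83} \cdot 65 = \frac{1}{- \frac{671}{8}} \cdot 65 = \left(- \frac{8}{671}\right) 65 = - \frac{520}{671}$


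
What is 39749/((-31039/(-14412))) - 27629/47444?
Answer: 27178035048541/1472614316 ≈ 18456.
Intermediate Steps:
39749/((-31039/(-14412))) - 27629/47444 = 39749/((-31039*(-1/14412))) - 27629*1/47444 = 39749/(31039/14412) - 27629/47444 = 39749*(14412/31039) - 27629/47444 = 572862588/31039 - 27629/47444 = 27178035048541/1472614316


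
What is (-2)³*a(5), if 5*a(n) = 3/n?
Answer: -24/25 ≈ -0.96000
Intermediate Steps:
a(n) = 3/(5*n) (a(n) = (3/n)/5 = 3/(5*n))
(-2)³*a(5) = (-2)³*((⅗)/5) = -24/(5*5) = -8*3/25 = -24/25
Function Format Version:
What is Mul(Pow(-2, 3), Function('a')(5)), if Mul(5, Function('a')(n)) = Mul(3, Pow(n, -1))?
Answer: Rational(-24, 25) ≈ -0.96000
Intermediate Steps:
Function('a')(n) = Mul(Rational(3, 5), Pow(n, -1)) (Function('a')(n) = Mul(Rational(1, 5), Mul(3, Pow(n, -1))) = Mul(Rational(3, 5), Pow(n, -1)))
Mul(Pow(-2, 3), Function('a')(5)) = Mul(Pow(-2, 3), Mul(Rational(3, 5), Pow(5, -1))) = Mul(-8, Mul(Rational(3, 5), Rational(1, 5))) = Mul(-8, Rational(3, 25)) = Rational(-24, 25)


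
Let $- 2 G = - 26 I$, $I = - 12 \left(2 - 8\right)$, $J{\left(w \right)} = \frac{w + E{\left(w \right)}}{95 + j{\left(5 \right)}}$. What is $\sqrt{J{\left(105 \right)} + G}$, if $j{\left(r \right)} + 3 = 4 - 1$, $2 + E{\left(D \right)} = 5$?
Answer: $\frac{6 \sqrt{234935}}{95} \approx 30.613$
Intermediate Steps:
$E{\left(D \right)} = 3$ ($E{\left(D \right)} = -2 + 5 = 3$)
$j{\left(r \right)} = 0$ ($j{\left(r \right)} = -3 + \left(4 - 1\right) = -3 + 3 = 0$)
$J{\left(w \right)} = \frac{3}{95} + \frac{w}{95}$ ($J{\left(w \right)} = \frac{w + 3}{95 + 0} = \frac{3 + w}{95} = \left(3 + w\right) \frac{1}{95} = \frac{3}{95} + \frac{w}{95}$)
$I = 72$ ($I = \left(-12\right) \left(-6\right) = 72$)
$G = 936$ ($G = - \frac{\left(-26\right) 72}{2} = \left(- \frac{1}{2}\right) \left(-1872\right) = 936$)
$\sqrt{J{\left(105 \right)} + G} = \sqrt{\left(\frac{3}{95} + \frac{1}{95} \cdot 105\right) + 936} = \sqrt{\left(\frac{3}{95} + \frac{21}{19}\right) + 936} = \sqrt{\frac{108}{95} + 936} = \sqrt{\frac{89028}{95}} = \frac{6 \sqrt{234935}}{95}$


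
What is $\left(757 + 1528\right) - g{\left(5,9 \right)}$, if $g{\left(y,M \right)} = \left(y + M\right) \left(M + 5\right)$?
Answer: $2089$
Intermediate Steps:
$g{\left(y,M \right)} = \left(5 + M\right) \left(M + y\right)$ ($g{\left(y,M \right)} = \left(M + y\right) \left(5 + M\right) = \left(5 + M\right) \left(M + y\right)$)
$\left(757 + 1528\right) - g{\left(5,9 \right)} = \left(757 + 1528\right) - \left(9^{2} + 5 \cdot 9 + 5 \cdot 5 + 9 \cdot 5\right) = 2285 - \left(81 + 45 + 25 + 45\right) = 2285 - 196 = 2089$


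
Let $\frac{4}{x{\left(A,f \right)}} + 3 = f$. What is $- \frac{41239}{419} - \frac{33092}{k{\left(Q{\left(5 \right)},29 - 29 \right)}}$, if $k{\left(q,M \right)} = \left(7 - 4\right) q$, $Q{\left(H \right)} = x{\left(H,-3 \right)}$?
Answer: $\frac{6891535}{419} \approx 16448.0$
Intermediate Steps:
$x{\left(A,f \right)} = \frac{4}{-3 + f}$
$Q{\left(H \right)} = - \frac{2}{3}$ ($Q{\left(H \right)} = \frac{4}{-3 - 3} = \frac{4}{-6} = 4 \left(- \frac{1}{6}\right) = - \frac{2}{3}$)
$k{\left(q,M \right)} = 3 q$
$- \frac{41239}{419} - \frac{33092}{k{\left(Q{\left(5 \right)},29 - 29 \right)}} = - \frac{41239}{419} - \frac{33092}{3 \left(- \frac{2}{3}\right)} = \left(-41239\right) \frac{1}{419} - \frac{33092}{-2} = - \frac{41239}{419} - -16546 = - \frac{41239}{419} + 16546 = \frac{6891535}{419}$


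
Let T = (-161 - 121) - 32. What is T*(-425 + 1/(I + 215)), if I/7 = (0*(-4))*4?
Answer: 28691436/215 ≈ 1.3345e+5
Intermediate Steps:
T = -314 (T = -282 - 32 = -314)
I = 0 (I = 7*((0*(-4))*4) = 7*(0*4) = 7*0 = 0)
T*(-425 + 1/(I + 215)) = -314*(-425 + 1/(0 + 215)) = -314*(-425 + 1/215) = -314*(-91374/215) = 28691436/215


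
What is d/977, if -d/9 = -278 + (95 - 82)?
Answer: 2385/977 ≈ 2.4411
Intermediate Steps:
d = 2385 (d = -9*(-278 + (95 - 82)) = -9*(-278 + 13) = -9*(-265) = 2385)
d/977 = 2385/977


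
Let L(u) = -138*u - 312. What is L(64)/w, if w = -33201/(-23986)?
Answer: -24369776/3689 ≈ -6606.1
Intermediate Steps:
w = 33201/23986 (w = -33201*(-1/23986) = 33201/23986 ≈ 1.3842)
L(u) = -312 - 138*u
L(64)/w = (-312 - 138*64)/(33201/23986) = (-312 - 8832)*(23986/33201) = -9144*23986/33201 = -24369776/3689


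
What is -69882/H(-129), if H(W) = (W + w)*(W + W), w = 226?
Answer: 11647/4171 ≈ 2.7924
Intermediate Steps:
H(W) = 2*W*(226 + W) (H(W) = (W + 226)*(W + W) = (226 + W)*(2*W) = 2*W*(226 + W))
-69882/H(-129) = -69882*(-1/(258*(226 - 129))) = -69882/(2*(-129)*97) = -69882/(-25026) = -69882*(-1/25026) = 11647/4171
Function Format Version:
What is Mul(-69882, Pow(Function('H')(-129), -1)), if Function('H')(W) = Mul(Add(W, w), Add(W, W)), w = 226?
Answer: Rational(11647, 4171) ≈ 2.7924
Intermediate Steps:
Function('H')(W) = Mul(2, W, Add(226, W)) (Function('H')(W) = Mul(Add(W, 226), Add(W, W)) = Mul(Add(226, W), Mul(2, W)) = Mul(2, W, Add(226, W)))
Mul(-69882, Pow(Function('H')(-129), -1)) = Mul(-69882, Pow(Mul(2, -129, Add(226, -129)), -1)) = Mul(-69882, Pow(Mul(2, -129, 97), -1)) = Mul(-69882, Pow(-25026, -1)) = Mul(-69882, Rational(-1, 25026)) = Rational(11647, 4171)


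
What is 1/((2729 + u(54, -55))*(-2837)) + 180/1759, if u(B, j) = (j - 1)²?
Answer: 2995019141/29268009795 ≈ 0.10233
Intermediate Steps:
u(B, j) = (-1 + j)²
1/((2729 + u(54, -55))*(-2837)) + 180/1759 = 1/((2729 + (-1 - 55)²)*(-2837)) + 180/1759 = -1/2837/(2729 + (-56)²) + 180*(1/1759) = -1/2837/(2729 + 3136) + 180/1759 = -1/2837/5865 + 180/1759 = (1/5865)*(-1/2837) + 180/1759 = -1/16639005 + 180/1759 = 2995019141/29268009795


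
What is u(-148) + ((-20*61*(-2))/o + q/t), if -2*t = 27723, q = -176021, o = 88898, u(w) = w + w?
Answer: -349067112674/1232259627 ≈ -283.27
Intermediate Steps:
u(w) = 2*w
t = -27723/2 (t = -½*27723 = -27723/2 ≈ -13862.)
u(-148) + ((-20*61*(-2))/o + q/t) = 2*(-148) + ((-20*61*(-2))/88898 - 176021/(-27723/2)) = -296 + (-1220*(-2)*(1/88898) - 176021*(-2/27723)) = -296 + (2440*(1/88898) + 352042/27723) = -296 + (1220/44449 + 352042/27723) = -296 + 15681736918/1232259627 = -349067112674/1232259627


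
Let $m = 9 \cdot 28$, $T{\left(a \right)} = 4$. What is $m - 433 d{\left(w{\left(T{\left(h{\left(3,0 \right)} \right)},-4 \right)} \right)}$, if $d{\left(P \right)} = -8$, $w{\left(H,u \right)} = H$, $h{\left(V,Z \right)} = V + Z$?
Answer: $3716$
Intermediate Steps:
$m = 252$
$m - 433 d{\left(w{\left(T{\left(h{\left(3,0 \right)} \right)},-4 \right)} \right)} = 252 - -3464 = 252 + 3464 = 3716$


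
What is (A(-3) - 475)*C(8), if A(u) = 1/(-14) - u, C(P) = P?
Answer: -26436/7 ≈ -3776.6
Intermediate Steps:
A(u) = -1/14 - u
(A(-3) - 475)*C(8) = ((-1/14 - 1*(-3)) - 475)*8 = ((-1/14 + 3) - 475)*8 = (41/14 - 475)*8 = -6609/14*8 = -26436/7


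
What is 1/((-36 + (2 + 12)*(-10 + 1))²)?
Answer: 1/26244 ≈ 3.8104e-5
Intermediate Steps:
1/((-36 + (2 + 12)*(-10 + 1))²) = 1/((-36 + 14*(-9))²) = 1/((-36 - 126)²) = 1/((-162)²) = 1/26244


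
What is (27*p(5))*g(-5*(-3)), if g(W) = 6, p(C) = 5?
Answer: 810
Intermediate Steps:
(27*p(5))*g(-5*(-3)) = (27*5)*6 = 135*6 = 810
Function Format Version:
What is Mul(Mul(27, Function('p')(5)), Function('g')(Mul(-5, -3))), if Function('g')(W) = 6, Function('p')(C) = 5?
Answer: 810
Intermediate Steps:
Mul(Mul(27, Function('p')(5)), Function('g')(Mul(-5, -3))) = Mul(Mul(27, 5), 6) = Mul(135, 6) = 810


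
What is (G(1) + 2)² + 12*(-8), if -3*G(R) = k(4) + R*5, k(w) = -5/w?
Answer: -1527/16 ≈ -95.438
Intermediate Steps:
G(R) = 5/12 - 5*R/3 (G(R) = -(-5/4 + R*5)/3 = -(-5*¼ + 5*R)/3 = -(-5/4 + 5*R)/3 = 5/12 - 5*R/3)
(G(1) + 2)² + 12*(-8) = ((5/12 - 5/3*1) + 2)² + 12*(-8) = ((5/12 - 5/3) + 2)² - 96 = (-5/4 + 2)² - 96 = (¾)² - 96 = 9/16 - 96 = -1527/16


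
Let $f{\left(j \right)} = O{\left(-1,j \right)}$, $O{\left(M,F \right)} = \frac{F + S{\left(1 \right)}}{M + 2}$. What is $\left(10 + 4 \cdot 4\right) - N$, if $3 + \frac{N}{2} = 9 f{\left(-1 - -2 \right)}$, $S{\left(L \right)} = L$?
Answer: $-4$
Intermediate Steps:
$O{\left(M,F \right)} = \frac{1 + F}{2 + M}$ ($O{\left(M,F \right)} = \frac{F + 1}{M + 2} = \frac{1 + F}{2 + M}$)
$f{\left(j \right)} = 1 + j$ ($f{\left(j \right)} = \frac{1 + j}{2 - 1} = \frac{1 + j}{1} = 1 \left(1 + j\right) = 1 + j$)
$N = 30$ ($N = -6 + 2 \cdot 9 \left(1 - -1\right) = -6 + 2 \cdot 9 \left(1 + \left(-1 + 2\right)\right) = -6 + 2 \cdot 9 \left(1 + 1\right) = -6 + 2 \cdot 9 \cdot 2 = -6 + 2 \cdot 18 = -6 + 36 = 30$)
$\left(10 + 4 \cdot 4\right) - N = \left(10 + 4 \cdot 4\right) - 30 = \left(10 + 16\right) - 30 = 26 - 30 = -4$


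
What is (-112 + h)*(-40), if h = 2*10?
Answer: 3680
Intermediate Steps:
h = 20
(-112 + h)*(-40) = (-112 + 20)*(-40) = -92*(-40) = 3680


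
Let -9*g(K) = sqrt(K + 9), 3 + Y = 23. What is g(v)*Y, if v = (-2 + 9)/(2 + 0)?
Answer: -50*sqrt(2)/9 ≈ -7.8567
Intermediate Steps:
Y = 20 (Y = -3 + 23 = 20)
v = 7/2 ≈ 3.5000
g(K) = -sqrt(9 + K)/9 (g(K) = -sqrt(K + 9)/9 = -sqrt(9 + K)/9)
g(v)*Y = -sqrt(9 + 7/2)/9*20 = -5*sqrt(2)/18*20 = -50*sqrt(2)/9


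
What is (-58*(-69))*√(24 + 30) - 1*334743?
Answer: -334743 + 12006*√6 ≈ -3.0533e+5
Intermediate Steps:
(-58*(-69))*√(24 + 30) - 1*334743 = 4002*√54 - 334743 = 4002*(3*√6) - 334743 = 12006*√6 - 334743 = -334743 + 12006*√6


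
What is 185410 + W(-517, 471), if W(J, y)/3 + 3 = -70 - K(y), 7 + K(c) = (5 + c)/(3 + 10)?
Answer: 2406328/13 ≈ 1.8510e+5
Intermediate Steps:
K(c) = -86/13 + c/13 (K(c) = -7 + (5 + c)/(3 + 10) = -7 + (5 + c)/13 = -7 + (5 + c)*(1/13) = -7 + (5/13 + c/13) = -86/13 + c/13)
W(J, y) = -2589/13 - 3*y/13 (W(J, y) = -9 + 3*(-70 - (-86/13 + y/13)) = -9 + 3*(-70 + (86/13 - y/13)) = -9 + 3*(-824/13 - y/13) = -9 + (-2472/13 - 3*y/13) = -2589/13 - 3*y/13)
185410 + W(-517, 471) = 185410 + (-2589/13 - 3/13*471) = 185410 + (-2589/13 - 1413/13) = 185410 - 4002/13 = 2406328/13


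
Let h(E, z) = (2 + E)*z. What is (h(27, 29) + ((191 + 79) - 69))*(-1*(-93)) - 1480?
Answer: 95426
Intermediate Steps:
h(E, z) = z*(2 + E)
(h(27, 29) + ((191 + 79) - 69))*(-1*(-93)) - 1480 = (29*(2 + 27) + ((191 + 79) - 69))*(-1*(-93)) - 1480 = (29*29 + (270 - 69))*93 - 1480 = (841 + 201)*93 - 1480 = 1042*93 - 1480 = 96906 - 1480 = 95426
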